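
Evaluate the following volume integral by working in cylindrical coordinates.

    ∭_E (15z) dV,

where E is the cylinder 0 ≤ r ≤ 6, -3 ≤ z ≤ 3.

In cylindrical coordinates, x = r cos(θ), y = r sin(θ), z = z, and dV = r dr dθ dz.

The integrand becomes 15z, so

    ∭_E (15z) dV = ∫_{0}^{2π} ∫_{0}^{6} ∫_{-3}^{3} (15z) · r dz dr dθ.

Inner (z): 0.
Middle (r from 0 to 6): 0.
Outer (θ): 0.

Therefore the triple integral equals 0.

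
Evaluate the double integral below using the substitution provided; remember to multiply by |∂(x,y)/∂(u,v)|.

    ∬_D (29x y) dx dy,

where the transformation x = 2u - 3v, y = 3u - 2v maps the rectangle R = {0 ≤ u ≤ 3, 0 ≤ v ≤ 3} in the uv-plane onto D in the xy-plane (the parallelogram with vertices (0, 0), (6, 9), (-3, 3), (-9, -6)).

Compute the Jacobian determinant of (x, y) with respect to (u, v):

    ∂(x,y)/∂(u,v) = | 2  -3 | = (2)(-2) - (-3)(3) = 5.
                   | 3  -2 |

Its absolute value is |J| = 5 (the area scaling factor).

Substituting x = 2u - 3v, y = 3u - 2v into the integrand,

    29x y → 174u^2 - 377u v + 174v^2,

so the integral becomes

    ∬_R (174u^2 - 377u v + 174v^2) · |J| du dv = ∫_0^3 ∫_0^3 (870u^2 - 1885u v + 870v^2) dv du.

Inner (v): 2610u^2 - 16965u/2 + 7830.
Outer (u): 35235/4.

Therefore ∬_D (29x y) dx dy = 35235/4.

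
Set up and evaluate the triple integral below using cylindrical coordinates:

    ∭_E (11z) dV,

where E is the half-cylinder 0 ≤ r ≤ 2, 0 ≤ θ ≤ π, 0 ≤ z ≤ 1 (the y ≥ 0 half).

In cylindrical coordinates, x = r cos(θ), y = r sin(θ), z = z, and dV = r dr dθ dz.

The integrand becomes 11z, so

    ∭_E (11z) dV = ∫_{0}^{π} ∫_{0}^{2} ∫_{0}^{1} (11z) · r dz dr dθ.

Inner (z): 11r/2.
Middle (r from 0 to 2): 11.
Outer (θ): 11π.

Therefore the triple integral equals 11π.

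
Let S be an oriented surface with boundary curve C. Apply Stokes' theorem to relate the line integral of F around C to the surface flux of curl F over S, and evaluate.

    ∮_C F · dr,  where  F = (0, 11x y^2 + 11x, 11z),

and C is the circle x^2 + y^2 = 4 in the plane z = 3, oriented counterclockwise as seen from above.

Let S be the flat disk x^2 + y^2 ≤ 4 in the plane z = 3, with upward unit normal n̂ = ẑ. By Stokes' theorem,

    ∮_C F · dr = ∬_S (∇ × F) · n̂ dS = ∬_D (curl F)_z dA,

where D is the disk x^2 + y^2 ≤ 4.

Compute the curl of F = (0, 11x y^2 + 11x, 11z):
    (∇ × F)_x = ∂F_z/∂y - ∂F_y/∂z = 0,
    (∇ × F)_y = ∂F_x/∂z - ∂F_z/∂x = 0,
    (∇ × F)_z = ∂F_y/∂x - ∂F_x/∂y = 11y^2 + 11.

On z = 3, (curl F)_z = 11y^2 + 11.

Convert to polar (x = r cos θ, y = r sin θ, dA = r dr dθ); the integrand becomes 11r^2sin(θ)^2 + 11, so

    ∬_D (curl F)_z dA = ∫_0^{2π} ∫_0^{2} (11r^2sin(θ)^2 + 11) · r dr dθ.

Inner (r from 0 to 2): 44 - 22cos(2θ).
Outer (θ from 0 to 2π): 88π.

Therefore ∮_C F · dr = 88π.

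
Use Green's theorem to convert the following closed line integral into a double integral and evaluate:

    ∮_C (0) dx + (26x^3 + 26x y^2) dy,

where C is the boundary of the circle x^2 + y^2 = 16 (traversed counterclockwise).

Green's theorem converts the closed line integral into a double integral over the enclosed region D:

    ∮_C P dx + Q dy = ∬_D (∂Q/∂x - ∂P/∂y) dA.

Here P = 0, Q = 26x^3 + 26x y^2, so

    ∂Q/∂x = 78x^2 + 26y^2,    ∂P/∂y = 0,
    ∂Q/∂x - ∂P/∂y = 78x^2 + 26y^2.

D is the region x^2 + y^2 ≤ 16. Evaluating the double integral:

In polar coordinates (x = r cos θ, y = r sin θ, dA = r dr dθ) the integrand becomes 26r^2(cos(2θ) + 2), so

    ∬_D (78x^2 + 26y^2) dA = ∫_0^{2π} ∫_0^{4} (26r^2(cos(2θ) + 2)) · r dr dθ.

Inner (r from 0 to 4): 1664cos(2θ) + 3328.
Outer (θ from 0 to 2π): 6656π.

Therefore ∮_C P dx + Q dy = 6656π.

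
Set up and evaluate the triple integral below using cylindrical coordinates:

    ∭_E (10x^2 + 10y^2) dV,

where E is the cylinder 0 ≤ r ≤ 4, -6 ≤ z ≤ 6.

In cylindrical coordinates, x = r cos(θ), y = r sin(θ), z = z, and dV = r dr dθ dz.

The integrand becomes 10r^2, so

    ∭_E (10x^2 + 10y^2) dV = ∫_{0}^{2π} ∫_{0}^{4} ∫_{-6}^{6} (10r^2) · r dz dr dθ.

Inner (z): 120r^3.
Middle (r from 0 to 4): 7680.
Outer (θ): 15360π.

Therefore the triple integral equals 15360π.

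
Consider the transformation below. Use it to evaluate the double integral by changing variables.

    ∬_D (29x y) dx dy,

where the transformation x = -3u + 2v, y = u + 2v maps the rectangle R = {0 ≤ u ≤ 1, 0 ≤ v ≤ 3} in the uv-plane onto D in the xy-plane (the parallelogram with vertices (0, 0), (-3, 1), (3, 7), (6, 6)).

Compute the Jacobian determinant of (x, y) with respect to (u, v):

    ∂(x,y)/∂(u,v) = | -3  2 | = (-3)(2) - (2)(1) = -8.
                   | 1  2 |

Its absolute value is |J| = 8 (the area scaling factor).

Substituting x = -3u + 2v, y = u + 2v into the integrand,

    29x y → -87u^2 - 116u v + 116v^2,

so the integral becomes

    ∬_R (-87u^2 - 116u v + 116v^2) · |J| du dv = ∫_0^1 ∫_0^3 (-696u^2 - 928u v + 928v^2) dv du.

Inner (v): -2088u^2 - 4176u + 8352.
Outer (u): 5568.

Therefore ∬_D (29x y) dx dy = 5568.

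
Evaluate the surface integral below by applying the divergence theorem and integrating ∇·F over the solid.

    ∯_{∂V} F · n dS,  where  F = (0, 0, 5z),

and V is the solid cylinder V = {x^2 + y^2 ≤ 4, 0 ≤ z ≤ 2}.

By the divergence theorem,

    ∯_{∂V} F · n dS = ∭_V (∇ · F) dV.

Compute the divergence:
    ∇ · F = ∂F_x/∂x + ∂F_y/∂y + ∂F_z/∂z = 0 + 0 + 5 = 5.

In cylindrical coordinates, x = r cos(θ), y = r sin(θ), z = z, dV = r dr dθ dz, with 0 ≤ r ≤ 2, 0 ≤ θ ≤ 2π, 0 ≤ z ≤ 2.

The integrand, after substitution and multiplying by the volume element, becomes (5) · r, so

    ∭_V (∇·F) dV = ∫_0^{2π} ∫_0^{2} ∫_0^{2} (5) · r dz dr dθ.

Inner (z from 0 to 2): 10r.
Middle (r from 0 to 2): 20.
Outer (θ from 0 to 2π): 40π.

Therefore ∯_{∂V} F · n dS = 40π.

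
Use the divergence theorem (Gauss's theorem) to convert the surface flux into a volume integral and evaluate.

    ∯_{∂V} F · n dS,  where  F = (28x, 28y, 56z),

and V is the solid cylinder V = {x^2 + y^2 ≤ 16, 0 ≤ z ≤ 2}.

By the divergence theorem,

    ∯_{∂V} F · n dS = ∭_V (∇ · F) dV.

Compute the divergence:
    ∇ · F = ∂F_x/∂x + ∂F_y/∂y + ∂F_z/∂z = 28 + 28 + 56 = 112.

In cylindrical coordinates, x = r cos(θ), y = r sin(θ), z = z, dV = r dr dθ dz, with 0 ≤ r ≤ 4, 0 ≤ θ ≤ 2π, 0 ≤ z ≤ 2.

The integrand, after substitution and multiplying by the volume element, becomes (112) · r, so

    ∭_V (∇·F) dV = ∫_0^{2π} ∫_0^{4} ∫_0^{2} (112) · r dz dr dθ.

Inner (z from 0 to 2): 224r.
Middle (r from 0 to 4): 1792.
Outer (θ from 0 to 2π): 3584π.

Therefore ∯_{∂V} F · n dS = 3584π.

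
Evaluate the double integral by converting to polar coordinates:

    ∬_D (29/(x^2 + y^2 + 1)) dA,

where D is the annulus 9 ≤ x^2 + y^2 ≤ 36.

The region D is 3 ≤ r ≤ 6, 0 ≤ θ ≤ 2π in polar coordinates, where x = r cos(θ), y = r sin(θ), and dA = r dr dθ.

Under the substitution, the integrand becomes 29/(r^2 + 1), so

    ∬_D (29/(x^2 + y^2 + 1)) dA = ∫_{0}^{2π} ∫_{3}^{6} (29/(r^2 + 1)) · r dr dθ.

Inner integral (in r): ∫_{3}^{6} (29/(r^2 + 1)) · r dr = log(9012061295995008299689sqrt(370)/1000000000000000).

Outer integral (in θ): ∫_{0}^{2π} (log(9012061295995008299689sqrt(370)/1000000000000000)) dθ = log((9012061295995008299689sqrt(370)/1000000000000000)^(2π)).

Therefore ∬_D (29/(x^2 + y^2 + 1)) dA = log((9012061295995008299689sqrt(370)/1000000000000000)^(2π)).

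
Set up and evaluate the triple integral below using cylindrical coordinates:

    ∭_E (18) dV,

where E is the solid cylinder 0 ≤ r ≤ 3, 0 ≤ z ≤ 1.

In cylindrical coordinates, x = r cos(θ), y = r sin(θ), z = z, and dV = r dr dθ dz.

The integrand becomes 18, so

    ∭_E (18) dV = ∫_{0}^{2π} ∫_{0}^{3} ∫_{0}^{1} (18) · r dz dr dθ.

Inner (z): 18r.
Middle (r from 0 to 3): 81.
Outer (θ): 162π.

Therefore the triple integral equals 162π.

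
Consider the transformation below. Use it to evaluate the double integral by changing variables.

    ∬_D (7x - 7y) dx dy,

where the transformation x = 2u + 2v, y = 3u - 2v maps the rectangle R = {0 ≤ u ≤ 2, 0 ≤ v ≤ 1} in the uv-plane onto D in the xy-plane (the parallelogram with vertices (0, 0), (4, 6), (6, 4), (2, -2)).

Compute the Jacobian determinant of (x, y) with respect to (u, v):

    ∂(x,y)/∂(u,v) = | 2  2 | = (2)(-2) - (2)(3) = -10.
                   | 3  -2 |

Its absolute value is |J| = 10 (the area scaling factor).

Substituting x = 2u + 2v, y = 3u - 2v into the integrand,

    7x - 7y → -7u + 28v,

so the integral becomes

    ∬_R (-7u + 28v) · |J| du dv = ∫_0^2 ∫_0^1 (-70u + 280v) dv du.

Inner (v): 140 - 70u.
Outer (u): 140.

Therefore ∬_D (7x - 7y) dx dy = 140.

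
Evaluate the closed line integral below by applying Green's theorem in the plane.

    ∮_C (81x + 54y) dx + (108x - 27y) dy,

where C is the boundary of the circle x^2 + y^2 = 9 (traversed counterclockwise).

Green's theorem converts the closed line integral into a double integral over the enclosed region D:

    ∮_C P dx + Q dy = ∬_D (∂Q/∂x - ∂P/∂y) dA.

Here P = 81x + 54y, Q = 108x - 27y, so

    ∂Q/∂x = 108,    ∂P/∂y = 54,
    ∂Q/∂x - ∂P/∂y = 54.

D is the region x^2 + y^2 ≤ 9. Evaluating the double integral:

In polar coordinates (x = r cos θ, y = r sin θ, dA = r dr dθ) the integrand becomes 54, so

    ∬_D (54) dA = ∫_0^{2π} ∫_0^{3} (54) · r dr dθ.

Inner (r from 0 to 3): 243.
Outer (θ from 0 to 2π): 486π.

Therefore ∮_C P dx + Q dy = 486π.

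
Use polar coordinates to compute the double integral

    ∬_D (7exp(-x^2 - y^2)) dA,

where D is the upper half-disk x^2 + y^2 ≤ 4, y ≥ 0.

The region D is 0 ≤ r ≤ 2, 0 ≤ θ ≤ π in polar coordinates, where x = r cos(θ), y = r sin(θ), and dA = r dr dθ.

Under the substitution, the integrand becomes 7exp(-r^2), so

    ∬_D (7exp(-x^2 - y^2)) dA = ∫_{0}^{π} ∫_{0}^{2} (7exp(-r^2)) · r dr dθ.

Inner integral (in r): ∫_{0}^{2} (7exp(-r^2)) · r dr = 7/2 - 7exp(-4)/2.

Outer integral (in θ): ∫_{0}^{π} (7/2 - 7exp(-4)/2) dθ = -7π (1 - exp(4))exp(-4)/2.

Therefore ∬_D (7exp(-x^2 - y^2)) dA = -7π (1 - exp(4))exp(-4)/2.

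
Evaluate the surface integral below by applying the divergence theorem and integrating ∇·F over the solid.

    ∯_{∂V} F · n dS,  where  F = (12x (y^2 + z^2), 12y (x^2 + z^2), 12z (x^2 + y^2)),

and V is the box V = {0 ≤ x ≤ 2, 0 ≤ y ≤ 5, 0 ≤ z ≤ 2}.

By the divergence theorem,

    ∯_{∂V} F · n dS = ∭_V (∇ · F) dV.

Compute the divergence:
    ∇ · F = ∂F_x/∂x + ∂F_y/∂y + ∂F_z/∂z = 12y^2 + 12z^2 + 12x^2 + 12z^2 + 12x^2 + 12y^2 = 24x^2 + 24y^2 + 24z^2.

V is a rectangular box, so dV = dx dy dz with 0 ≤ x ≤ 2, 0 ≤ y ≤ 5, 0 ≤ z ≤ 2.

Integrate (24x^2 + 24y^2 + 24z^2) over V as an iterated integral:

    ∭_V (∇·F) dV = ∫_0^{2} ∫_0^{5} ∫_0^{2} (24x^2 + 24y^2 + 24z^2) dz dy dx.

Inner (z from 0 to 2): 48x^2 + 48y^2 + 64.
Middle (y from 0 to 5): 240x^2 + 2320.
Outer (x from 0 to 2): 5280.

Therefore ∯_{∂V} F · n dS = 5280.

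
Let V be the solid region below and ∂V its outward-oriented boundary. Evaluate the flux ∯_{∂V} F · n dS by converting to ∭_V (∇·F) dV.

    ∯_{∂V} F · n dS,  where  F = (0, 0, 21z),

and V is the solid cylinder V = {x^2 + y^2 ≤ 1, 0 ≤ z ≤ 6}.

By the divergence theorem,

    ∯_{∂V} F · n dS = ∭_V (∇ · F) dV.

Compute the divergence:
    ∇ · F = ∂F_x/∂x + ∂F_y/∂y + ∂F_z/∂z = 0 + 0 + 21 = 21.

In cylindrical coordinates, x = r cos(θ), y = r sin(θ), z = z, dV = r dr dθ dz, with 0 ≤ r ≤ 1, 0 ≤ θ ≤ 2π, 0 ≤ z ≤ 6.

The integrand, after substitution and multiplying by the volume element, becomes (21) · r, so

    ∭_V (∇·F) dV = ∫_0^{2π} ∫_0^{1} ∫_0^{6} (21) · r dz dr dθ.

Inner (z from 0 to 6): 126r.
Middle (r from 0 to 1): 63.
Outer (θ from 0 to 2π): 126π.

Therefore ∯_{∂V} F · n dS = 126π.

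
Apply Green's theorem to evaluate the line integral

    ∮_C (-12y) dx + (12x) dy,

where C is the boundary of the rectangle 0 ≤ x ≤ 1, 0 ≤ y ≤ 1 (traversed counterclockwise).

Green's theorem converts the closed line integral into a double integral over the enclosed region D:

    ∮_C P dx + Q dy = ∬_D (∂Q/∂x - ∂P/∂y) dA.

Here P = -12y, Q = 12x, so

    ∂Q/∂x = 12,    ∂P/∂y = -12,
    ∂Q/∂x - ∂P/∂y = 24.

D is the region 0 ≤ x ≤ 1, 0 ≤ y ≤ 1. Evaluating the double integral:

    ∬_D (24) dA = ∫_0^{1} ∫_0^{1} (24) dy dx.

Inner (y from 0 to 1): 24.
Outer (x from 0 to 1): 24.

Therefore ∮_C P dx + Q dy = 24.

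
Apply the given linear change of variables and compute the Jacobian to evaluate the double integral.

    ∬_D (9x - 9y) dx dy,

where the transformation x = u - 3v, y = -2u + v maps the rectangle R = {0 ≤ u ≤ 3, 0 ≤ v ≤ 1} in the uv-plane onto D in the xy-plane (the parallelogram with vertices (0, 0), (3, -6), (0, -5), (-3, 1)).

Compute the Jacobian determinant of (x, y) with respect to (u, v):

    ∂(x,y)/∂(u,v) = | 1  -3 | = (1)(1) - (-3)(-2) = -5.
                   | -2  1 |

Its absolute value is |J| = 5 (the area scaling factor).

Substituting x = u - 3v, y = -2u + v into the integrand,

    9x - 9y → 27u - 36v,

so the integral becomes

    ∬_R (27u - 36v) · |J| du dv = ∫_0^3 ∫_0^1 (135u - 180v) dv du.

Inner (v): 135u - 90.
Outer (u): 675/2.

Therefore ∬_D (9x - 9y) dx dy = 675/2.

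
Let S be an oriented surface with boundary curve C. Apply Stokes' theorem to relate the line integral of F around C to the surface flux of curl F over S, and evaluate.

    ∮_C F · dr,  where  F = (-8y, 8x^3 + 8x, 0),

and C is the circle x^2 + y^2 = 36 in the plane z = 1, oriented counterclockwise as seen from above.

Let S be the flat disk x^2 + y^2 ≤ 36 in the plane z = 1, with upward unit normal n̂ = ẑ. By Stokes' theorem,

    ∮_C F · dr = ∬_S (∇ × F) · n̂ dS = ∬_D (curl F)_z dA,

where D is the disk x^2 + y^2 ≤ 36.

Compute the curl of F = (-8y, 8x^3 + 8x, 0):
    (∇ × F)_x = ∂F_z/∂y - ∂F_y/∂z = 0,
    (∇ × F)_y = ∂F_x/∂z - ∂F_z/∂x = 0,
    (∇ × F)_z = ∂F_y/∂x - ∂F_x/∂y = 24x^2 + 16.

On z = 1, (curl F)_z = 24x^2 + 16.

Convert to polar (x = r cos θ, y = r sin θ, dA = r dr dθ); the integrand becomes 24r^2cos(θ)^2 + 16, so

    ∬_D (curl F)_z dA = ∫_0^{2π} ∫_0^{6} (24r^2cos(θ)^2 + 16) · r dr dθ.

Inner (r from 0 to 6): 7776cos(θ)^2 + 288.
Outer (θ from 0 to 2π): 8352π.

Therefore ∮_C F · dr = 8352π.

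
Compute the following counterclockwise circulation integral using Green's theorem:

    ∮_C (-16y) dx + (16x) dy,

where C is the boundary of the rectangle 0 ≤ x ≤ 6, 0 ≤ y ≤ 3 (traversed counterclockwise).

Green's theorem converts the closed line integral into a double integral over the enclosed region D:

    ∮_C P dx + Q dy = ∬_D (∂Q/∂x - ∂P/∂y) dA.

Here P = -16y, Q = 16x, so

    ∂Q/∂x = 16,    ∂P/∂y = -16,
    ∂Q/∂x - ∂P/∂y = 32.

D is the region 0 ≤ x ≤ 6, 0 ≤ y ≤ 3. Evaluating the double integral:

    ∬_D (32) dA = ∫_0^{6} ∫_0^{3} (32) dy dx.

Inner (y from 0 to 3): 96.
Outer (x from 0 to 6): 576.

Therefore ∮_C P dx + Q dy = 576.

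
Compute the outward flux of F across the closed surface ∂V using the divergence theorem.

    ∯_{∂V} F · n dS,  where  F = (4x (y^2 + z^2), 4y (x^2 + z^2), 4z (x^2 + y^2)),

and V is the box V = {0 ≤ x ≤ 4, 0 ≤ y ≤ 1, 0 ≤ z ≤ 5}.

By the divergence theorem,

    ∯_{∂V} F · n dS = ∭_V (∇ · F) dV.

Compute the divergence:
    ∇ · F = ∂F_x/∂x + ∂F_y/∂y + ∂F_z/∂z = 4y^2 + 4z^2 + 4x^2 + 4z^2 + 4x^2 + 4y^2 = 8x^2 + 8y^2 + 8z^2.

V is a rectangular box, so dV = dx dy dz with 0 ≤ x ≤ 4, 0 ≤ y ≤ 1, 0 ≤ z ≤ 5.

Integrate (8x^2 + 8y^2 + 8z^2) over V as an iterated integral:

    ∭_V (∇·F) dV = ∫_0^{4} ∫_0^{1} ∫_0^{5} (8x^2 + 8y^2 + 8z^2) dz dy dx.

Inner (z from 0 to 5): 40x^2 + 40y^2 + 1000/3.
Middle (y from 0 to 1): 40x^2 + 1040/3.
Outer (x from 0 to 4): 2240.

Therefore ∯_{∂V} F · n dS = 2240.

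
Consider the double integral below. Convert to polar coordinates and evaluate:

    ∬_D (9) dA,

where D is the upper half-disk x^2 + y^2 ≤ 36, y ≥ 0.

The region D is 0 ≤ r ≤ 6, 0 ≤ θ ≤ π in polar coordinates, where x = r cos(θ), y = r sin(θ), and dA = r dr dθ.

Under the substitution, the integrand becomes 9, so

    ∬_D (9) dA = ∫_{0}^{π} ∫_{0}^{6} (9) · r dr dθ.

Inner integral (in r): ∫_{0}^{6} (9) · r dr = 162.

Outer integral (in θ): ∫_{0}^{π} (162) dθ = 162π.

Therefore ∬_D (9) dA = 162π.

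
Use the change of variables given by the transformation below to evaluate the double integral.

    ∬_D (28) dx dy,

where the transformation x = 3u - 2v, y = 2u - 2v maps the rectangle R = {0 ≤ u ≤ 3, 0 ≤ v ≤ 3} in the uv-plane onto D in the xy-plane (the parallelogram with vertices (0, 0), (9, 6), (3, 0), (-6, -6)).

Compute the Jacobian determinant of (x, y) with respect to (u, v):

    ∂(x,y)/∂(u,v) = | 3  -2 | = (3)(-2) - (-2)(2) = -2.
                   | 2  -2 |

Its absolute value is |J| = 2 (the area scaling factor).

Substituting x = 3u - 2v, y = 2u - 2v into the integrand,

    28 → 28,

so the integral becomes

    ∬_R (28) · |J| du dv = ∫_0^3 ∫_0^3 (56) dv du.

Inner (v): 168.
Outer (u): 504.

Therefore ∬_D (28) dx dy = 504.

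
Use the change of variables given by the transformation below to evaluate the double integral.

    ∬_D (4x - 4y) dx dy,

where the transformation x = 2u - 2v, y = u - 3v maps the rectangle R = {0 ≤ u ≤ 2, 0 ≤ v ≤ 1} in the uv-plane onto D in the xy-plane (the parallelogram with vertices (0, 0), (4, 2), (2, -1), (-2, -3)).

Compute the Jacobian determinant of (x, y) with respect to (u, v):

    ∂(x,y)/∂(u,v) = | 2  -2 | = (2)(-3) - (-2)(1) = -4.
                   | 1  -3 |

Its absolute value is |J| = 4 (the area scaling factor).

Substituting x = 2u - 2v, y = u - 3v into the integrand,

    4x - 4y → 4u + 4v,

so the integral becomes

    ∬_R (4u + 4v) · |J| du dv = ∫_0^2 ∫_0^1 (16u + 16v) dv du.

Inner (v): 16u + 8.
Outer (u): 48.

Therefore ∬_D (4x - 4y) dx dy = 48.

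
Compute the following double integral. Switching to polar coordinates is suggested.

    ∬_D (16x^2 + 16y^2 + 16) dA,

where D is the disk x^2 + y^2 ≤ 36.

The region D is 0 ≤ r ≤ 6, 0 ≤ θ ≤ 2π in polar coordinates, where x = r cos(θ), y = r sin(θ), and dA = r dr dθ.

Under the substitution, the integrand becomes 16r^2 + 16, so

    ∬_D (16x^2 + 16y^2 + 16) dA = ∫_{0}^{2π} ∫_{0}^{6} (16r^2 + 16) · r dr dθ.

Inner integral (in r): ∫_{0}^{6} (16r^2 + 16) · r dr = 5472.

Outer integral (in θ): ∫_{0}^{2π} (5472) dθ = 10944π.

Therefore ∬_D (16x^2 + 16y^2 + 16) dA = 10944π.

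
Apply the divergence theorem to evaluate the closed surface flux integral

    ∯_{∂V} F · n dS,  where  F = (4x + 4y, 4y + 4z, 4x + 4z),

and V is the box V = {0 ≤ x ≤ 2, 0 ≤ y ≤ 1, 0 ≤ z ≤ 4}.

By the divergence theorem,

    ∯_{∂V} F · n dS = ∭_V (∇ · F) dV.

Compute the divergence:
    ∇ · F = ∂F_x/∂x + ∂F_y/∂y + ∂F_z/∂z = 4 + 4 + 4 = 12.

V is a rectangular box, so dV = dx dy dz with 0 ≤ x ≤ 2, 0 ≤ y ≤ 1, 0 ≤ z ≤ 4.

Integrate (12) over V as an iterated integral:

    ∭_V (∇·F) dV = ∫_0^{2} ∫_0^{1} ∫_0^{4} (12) dz dy dx.

Inner (z from 0 to 4): 48.
Middle (y from 0 to 1): 48.
Outer (x from 0 to 2): 96.

Therefore ∯_{∂V} F · n dS = 96.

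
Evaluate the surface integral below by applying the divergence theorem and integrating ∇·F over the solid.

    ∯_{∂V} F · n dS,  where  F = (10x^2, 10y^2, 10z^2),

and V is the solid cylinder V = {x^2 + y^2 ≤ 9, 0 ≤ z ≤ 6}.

By the divergence theorem,

    ∯_{∂V} F · n dS = ∭_V (∇ · F) dV.

Compute the divergence:
    ∇ · F = ∂F_x/∂x + ∂F_y/∂y + ∂F_z/∂z = 20x + 20y + 20z.

In cylindrical coordinates, x = r cos(θ), y = r sin(θ), z = z, dV = r dr dθ dz, with 0 ≤ r ≤ 3, 0 ≤ θ ≤ 2π, 0 ≤ z ≤ 6.

The integrand, after substitution and multiplying by the volume element, becomes (20sqrt(2)r sin(θ + π/4) + 20z) · r, so

    ∭_V (∇·F) dV = ∫_0^{2π} ∫_0^{3} ∫_0^{6} (20sqrt(2)r sin(θ + π/4) + 20z) · r dz dr dθ.

Inner (z from 0 to 6): 120r (sqrt(2)r sin(θ + π/4) + 3).
Middle (r from 0 to 3): 1080sqrt(2)sin(θ + π/4) + 1620.
Outer (θ from 0 to 2π): 3240π.

Therefore ∯_{∂V} F · n dS = 3240π.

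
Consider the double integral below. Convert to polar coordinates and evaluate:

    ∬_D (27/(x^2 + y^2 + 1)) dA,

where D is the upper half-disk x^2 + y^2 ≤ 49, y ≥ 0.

The region D is 0 ≤ r ≤ 7, 0 ≤ θ ≤ π in polar coordinates, where x = r cos(θ), y = r sin(θ), and dA = r dr dθ.

Under the substitution, the integrand becomes 27/(r^2 + 1), so

    ∬_D (27/(x^2 + y^2 + 1)) dA = ∫_{0}^{π} ∫_{0}^{7} (27/(r^2 + 1)) · r dr dθ.

Inner integral (in r): ∫_{0}^{7} (27/(r^2 + 1)) · r dr = 27log(50)/2.

Outer integral (in θ): ∫_{0}^{π} (27log(50)/2) dθ = 27π log(50)/2.

Therefore ∬_D (27/(x^2 + y^2 + 1)) dA = 27π log(50)/2.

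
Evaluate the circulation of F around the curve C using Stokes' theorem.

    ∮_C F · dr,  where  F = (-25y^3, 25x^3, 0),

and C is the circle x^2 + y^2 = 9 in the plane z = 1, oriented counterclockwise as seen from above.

Let S be the flat disk x^2 + y^2 ≤ 9 in the plane z = 1, with upward unit normal n̂ = ẑ. By Stokes' theorem,

    ∮_C F · dr = ∬_S (∇ × F) · n̂ dS = ∬_D (curl F)_z dA,

where D is the disk x^2 + y^2 ≤ 9.

Compute the curl of F = (-25y^3, 25x^3, 0):
    (∇ × F)_x = ∂F_z/∂y - ∂F_y/∂z = 0,
    (∇ × F)_y = ∂F_x/∂z - ∂F_z/∂x = 0,
    (∇ × F)_z = ∂F_y/∂x - ∂F_x/∂y = 75x^2 + 75y^2.

On z = 1, (curl F)_z = 75x^2 + 75y^2.

Convert to polar (x = r cos θ, y = r sin θ, dA = r dr dθ); the integrand becomes 75r^2, so

    ∬_D (curl F)_z dA = ∫_0^{2π} ∫_0^{3} (75r^2) · r dr dθ.

Inner (r from 0 to 3): 6075/4.
Outer (θ from 0 to 2π): 6075π/2.

Therefore ∮_C F · dr = 6075π/2.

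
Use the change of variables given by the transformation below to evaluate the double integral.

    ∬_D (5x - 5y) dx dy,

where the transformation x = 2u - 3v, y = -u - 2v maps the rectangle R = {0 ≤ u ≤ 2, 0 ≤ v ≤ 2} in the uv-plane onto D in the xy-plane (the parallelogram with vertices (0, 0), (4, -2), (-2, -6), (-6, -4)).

Compute the Jacobian determinant of (x, y) with respect to (u, v):

    ∂(x,y)/∂(u,v) = | 2  -3 | = (2)(-2) - (-3)(-1) = -7.
                   | -1  -2 |

Its absolute value is |J| = 7 (the area scaling factor).

Substituting x = 2u - 3v, y = -u - 2v into the integrand,

    5x - 5y → 15u - 5v,

so the integral becomes

    ∬_R (15u - 5v) · |J| du dv = ∫_0^2 ∫_0^2 (105u - 35v) dv du.

Inner (v): 210u - 70.
Outer (u): 280.

Therefore ∬_D (5x - 5y) dx dy = 280.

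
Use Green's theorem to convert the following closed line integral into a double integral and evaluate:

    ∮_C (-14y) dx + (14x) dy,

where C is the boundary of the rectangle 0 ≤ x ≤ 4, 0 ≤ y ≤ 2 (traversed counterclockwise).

Green's theorem converts the closed line integral into a double integral over the enclosed region D:

    ∮_C P dx + Q dy = ∬_D (∂Q/∂x - ∂P/∂y) dA.

Here P = -14y, Q = 14x, so

    ∂Q/∂x = 14,    ∂P/∂y = -14,
    ∂Q/∂x - ∂P/∂y = 28.

D is the region 0 ≤ x ≤ 4, 0 ≤ y ≤ 2. Evaluating the double integral:

    ∬_D (28) dA = ∫_0^{4} ∫_0^{2} (28) dy dx.

Inner (y from 0 to 2): 56.
Outer (x from 0 to 4): 224.

Therefore ∮_C P dx + Q dy = 224.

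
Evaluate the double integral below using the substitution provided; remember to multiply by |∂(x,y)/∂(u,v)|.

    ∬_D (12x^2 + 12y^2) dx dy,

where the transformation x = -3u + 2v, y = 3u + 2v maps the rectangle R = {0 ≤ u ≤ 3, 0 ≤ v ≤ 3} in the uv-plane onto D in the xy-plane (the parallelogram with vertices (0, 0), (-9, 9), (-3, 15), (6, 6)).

Compute the Jacobian determinant of (x, y) with respect to (u, v):

    ∂(x,y)/∂(u,v) = | -3  2 | = (-3)(2) - (2)(3) = -12.
                   | 3  2 |

Its absolute value is |J| = 12 (the area scaling factor).

Substituting x = -3u + 2v, y = 3u + 2v into the integrand,

    12x^2 + 12y^2 → 216u^2 + 96v^2,

so the integral becomes

    ∬_R (216u^2 + 96v^2) · |J| du dv = ∫_0^3 ∫_0^3 (2592u^2 + 1152v^2) dv du.

Inner (v): 7776u^2 + 10368.
Outer (u): 101088.

Therefore ∬_D (12x^2 + 12y^2) dx dy = 101088.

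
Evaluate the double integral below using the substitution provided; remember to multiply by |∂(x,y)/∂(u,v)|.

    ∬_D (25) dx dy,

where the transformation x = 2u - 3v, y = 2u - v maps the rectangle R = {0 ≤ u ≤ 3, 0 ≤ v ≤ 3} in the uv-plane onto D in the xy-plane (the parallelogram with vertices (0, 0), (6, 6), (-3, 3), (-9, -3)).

Compute the Jacobian determinant of (x, y) with respect to (u, v):

    ∂(x,y)/∂(u,v) = | 2  -3 | = (2)(-1) - (-3)(2) = 4.
                   | 2  -1 |

Its absolute value is |J| = 4 (the area scaling factor).

Substituting x = 2u - 3v, y = 2u - v into the integrand,

    25 → 25,

so the integral becomes

    ∬_R (25) · |J| du dv = ∫_0^3 ∫_0^3 (100) dv du.

Inner (v): 300.
Outer (u): 900.

Therefore ∬_D (25) dx dy = 900.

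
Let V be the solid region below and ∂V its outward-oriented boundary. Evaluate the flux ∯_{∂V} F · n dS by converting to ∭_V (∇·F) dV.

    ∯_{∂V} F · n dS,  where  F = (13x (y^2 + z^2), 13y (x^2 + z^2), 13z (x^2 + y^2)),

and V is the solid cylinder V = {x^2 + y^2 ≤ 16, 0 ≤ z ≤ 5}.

By the divergence theorem,

    ∯_{∂V} F · n dS = ∭_V (∇ · F) dV.

Compute the divergence:
    ∇ · F = ∂F_x/∂x + ∂F_y/∂y + ∂F_z/∂z = 13y^2 + 13z^2 + 13x^2 + 13z^2 + 13x^2 + 13y^2 = 26x^2 + 26y^2 + 26z^2.

In cylindrical coordinates, x = r cos(θ), y = r sin(θ), z = z, dV = r dr dθ dz, with 0 ≤ r ≤ 4, 0 ≤ θ ≤ 2π, 0 ≤ z ≤ 5.

The integrand, after substitution and multiplying by the volume element, becomes (26r^2 + 26z^2) · r, so

    ∭_V (∇·F) dV = ∫_0^{2π} ∫_0^{4} ∫_0^{5} (26r^2 + 26z^2) · r dz dr dθ.

Inner (z from 0 to 5): 130r (r^2 + 25/3).
Middle (r from 0 to 4): 50960/3.
Outer (θ from 0 to 2π): 101920π/3.

Therefore ∯_{∂V} F · n dS = 101920π/3.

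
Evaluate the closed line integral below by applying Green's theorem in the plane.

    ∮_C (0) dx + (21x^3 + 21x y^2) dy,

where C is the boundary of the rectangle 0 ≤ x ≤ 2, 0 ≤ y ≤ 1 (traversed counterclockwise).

Green's theorem converts the closed line integral into a double integral over the enclosed region D:

    ∮_C P dx + Q dy = ∬_D (∂Q/∂x - ∂P/∂y) dA.

Here P = 0, Q = 21x^3 + 21x y^2, so

    ∂Q/∂x = 63x^2 + 21y^2,    ∂P/∂y = 0,
    ∂Q/∂x - ∂P/∂y = 63x^2 + 21y^2.

D is the region 0 ≤ x ≤ 2, 0 ≤ y ≤ 1. Evaluating the double integral:

    ∬_D (63x^2 + 21y^2) dA = ∫_0^{2} ∫_0^{1} (63x^2 + 21y^2) dy dx.

Inner (y from 0 to 1): 63x^2 + 7.
Outer (x from 0 to 2): 182.

Therefore ∮_C P dx + Q dy = 182.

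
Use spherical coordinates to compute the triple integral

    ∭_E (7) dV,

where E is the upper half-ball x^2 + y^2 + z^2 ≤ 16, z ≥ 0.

In spherical coordinates, x = ρ sin(φ) cos(θ), y = ρ sin(φ) sin(θ), z = ρ cos(φ), and dV = ρ^2 sin(φ) dρ dφ dθ.

The integrand becomes 7, so

    ∭_E (7) dV = ∫_{0}^{2π} ∫_{0}^{π/2} ∫_{0}^{4} (7) · ρ^2 sin(φ) dρ dφ dθ.

Inner (ρ): 448sin(φ)/3.
Middle (φ): 448/3.
Outer (θ): 896π/3.

Therefore the triple integral equals 896π/3.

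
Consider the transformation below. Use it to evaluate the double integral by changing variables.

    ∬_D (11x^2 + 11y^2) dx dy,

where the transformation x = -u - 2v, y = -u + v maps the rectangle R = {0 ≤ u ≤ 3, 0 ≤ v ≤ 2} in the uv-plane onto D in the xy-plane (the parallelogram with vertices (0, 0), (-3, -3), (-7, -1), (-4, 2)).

Compute the Jacobian determinant of (x, y) with respect to (u, v):

    ∂(x,y)/∂(u,v) = | -1  -2 | = (-1)(1) - (-2)(-1) = -3.
                   | -1  1 |

Its absolute value is |J| = 3 (the area scaling factor).

Substituting x = -u - 2v, y = -u + v into the integrand,

    11x^2 + 11y^2 → 22u^2 + 22u v + 55v^2,

so the integral becomes

    ∬_R (22u^2 + 22u v + 55v^2) · |J| du dv = ∫_0^3 ∫_0^2 (66u^2 + 66u v + 165v^2) dv du.

Inner (v): 132u^2 + 132u + 440.
Outer (u): 3102.

Therefore ∬_D (11x^2 + 11y^2) dx dy = 3102.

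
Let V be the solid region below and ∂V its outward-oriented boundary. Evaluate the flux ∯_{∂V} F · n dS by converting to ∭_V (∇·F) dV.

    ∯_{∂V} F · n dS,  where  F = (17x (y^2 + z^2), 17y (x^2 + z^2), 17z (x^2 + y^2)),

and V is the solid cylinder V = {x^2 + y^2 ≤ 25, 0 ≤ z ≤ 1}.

By the divergence theorem,

    ∯_{∂V} F · n dS = ∭_V (∇ · F) dV.

Compute the divergence:
    ∇ · F = ∂F_x/∂x + ∂F_y/∂y + ∂F_z/∂z = 17y^2 + 17z^2 + 17x^2 + 17z^2 + 17x^2 + 17y^2 = 34x^2 + 34y^2 + 34z^2.

In cylindrical coordinates, x = r cos(θ), y = r sin(θ), z = z, dV = r dr dθ dz, with 0 ≤ r ≤ 5, 0 ≤ θ ≤ 2π, 0 ≤ z ≤ 1.

The integrand, after substitution and multiplying by the volume element, becomes (34r^2 + 34z^2) · r, so

    ∭_V (∇·F) dV = ∫_0^{2π} ∫_0^{5} ∫_0^{1} (34r^2 + 34z^2) · r dz dr dθ.

Inner (z from 0 to 1): 34r (r^2 + 1/3).
Middle (r from 0 to 5): 32725/6.
Outer (θ from 0 to 2π): 32725π/3.

Therefore ∯_{∂V} F · n dS = 32725π/3.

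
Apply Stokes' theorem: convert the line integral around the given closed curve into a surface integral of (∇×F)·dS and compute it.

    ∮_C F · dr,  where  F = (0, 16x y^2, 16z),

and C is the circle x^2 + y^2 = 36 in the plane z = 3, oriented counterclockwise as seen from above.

Let S be the flat disk x^2 + y^2 ≤ 36 in the plane z = 3, with upward unit normal n̂ = ẑ. By Stokes' theorem,

    ∮_C F · dr = ∬_S (∇ × F) · n̂ dS = ∬_D (curl F)_z dA,

where D is the disk x^2 + y^2 ≤ 36.

Compute the curl of F = (0, 16x y^2, 16z):
    (∇ × F)_x = ∂F_z/∂y - ∂F_y/∂z = 0,
    (∇ × F)_y = ∂F_x/∂z - ∂F_z/∂x = 0,
    (∇ × F)_z = ∂F_y/∂x - ∂F_x/∂y = 16y^2.

On z = 3, (curl F)_z = 16y^2.

Convert to polar (x = r cos θ, y = r sin θ, dA = r dr dθ); the integrand becomes 16r^2sin(θ)^2, so

    ∬_D (curl F)_z dA = ∫_0^{2π} ∫_0^{6} (16r^2sin(θ)^2) · r dr dθ.

Inner (r from 0 to 6): 5184sin(θ)^2.
Outer (θ from 0 to 2π): 5184π.

Therefore ∮_C F · dr = 5184π.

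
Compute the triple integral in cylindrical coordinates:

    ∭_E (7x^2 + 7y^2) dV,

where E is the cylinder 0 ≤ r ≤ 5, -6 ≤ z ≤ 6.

In cylindrical coordinates, x = r cos(θ), y = r sin(θ), z = z, and dV = r dr dθ dz.

The integrand becomes 7r^2, so

    ∭_E (7x^2 + 7y^2) dV = ∫_{0}^{2π} ∫_{0}^{5} ∫_{-6}^{6} (7r^2) · r dz dr dθ.

Inner (z): 84r^3.
Middle (r from 0 to 5): 13125.
Outer (θ): 26250π.

Therefore the triple integral equals 26250π.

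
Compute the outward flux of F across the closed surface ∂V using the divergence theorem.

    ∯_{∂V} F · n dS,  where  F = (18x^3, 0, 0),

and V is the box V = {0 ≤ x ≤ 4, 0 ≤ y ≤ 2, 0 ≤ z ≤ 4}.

By the divergence theorem,

    ∯_{∂V} F · n dS = ∭_V (∇ · F) dV.

Compute the divergence:
    ∇ · F = ∂F_x/∂x + ∂F_y/∂y + ∂F_z/∂z = 54x^2 + 0 + 0 = 54x^2.

V is a rectangular box, so dV = dx dy dz with 0 ≤ x ≤ 4, 0 ≤ y ≤ 2, 0 ≤ z ≤ 4.

Integrate (54x^2) over V as an iterated integral:

    ∭_V (∇·F) dV = ∫_0^{4} ∫_0^{2} ∫_0^{4} (54x^2) dz dy dx.

Inner (z from 0 to 4): 216x^2.
Middle (y from 0 to 2): 432x^2.
Outer (x from 0 to 4): 9216.

Therefore ∯_{∂V} F · n dS = 9216.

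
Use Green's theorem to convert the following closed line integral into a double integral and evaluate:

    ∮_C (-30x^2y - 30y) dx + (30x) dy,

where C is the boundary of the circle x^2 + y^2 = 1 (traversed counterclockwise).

Green's theorem converts the closed line integral into a double integral over the enclosed region D:

    ∮_C P dx + Q dy = ∬_D (∂Q/∂x - ∂P/∂y) dA.

Here P = -30x^2y - 30y, Q = 30x, so

    ∂Q/∂x = 30,    ∂P/∂y = -30x^2 - 30,
    ∂Q/∂x - ∂P/∂y = 30x^2 + 60.

D is the region x^2 + y^2 ≤ 1. Evaluating the double integral:

In polar coordinates (x = r cos θ, y = r sin θ, dA = r dr dθ) the integrand becomes 30r^2cos(θ)^2 + 60, so

    ∬_D (30x^2 + 60) dA = ∫_0^{2π} ∫_0^{1} (30r^2cos(θ)^2 + 60) · r dr dθ.

Inner (r from 0 to 1): 15cos(θ)^2/2 + 30.
Outer (θ from 0 to 2π): 135π/2.

Therefore ∮_C P dx + Q dy = 135π/2.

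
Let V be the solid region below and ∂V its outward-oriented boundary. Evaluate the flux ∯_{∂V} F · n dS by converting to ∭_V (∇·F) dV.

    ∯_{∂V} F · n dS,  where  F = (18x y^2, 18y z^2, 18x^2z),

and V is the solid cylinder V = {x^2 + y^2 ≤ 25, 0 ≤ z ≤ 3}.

By the divergence theorem,

    ∯_{∂V} F · n dS = ∭_V (∇ · F) dV.

Compute the divergence:
    ∇ · F = ∂F_x/∂x + ∂F_y/∂y + ∂F_z/∂z = 18y^2 + 18z^2 + 18x^2 = 18x^2 + 18y^2 + 18z^2.

In cylindrical coordinates, x = r cos(θ), y = r sin(θ), z = z, dV = r dr dθ dz, with 0 ≤ r ≤ 5, 0 ≤ θ ≤ 2π, 0 ≤ z ≤ 3.

The integrand, after substitution and multiplying by the volume element, becomes (18r^2 + 18z^2) · r, so

    ∭_V (∇·F) dV = ∫_0^{2π} ∫_0^{5} ∫_0^{3} (18r^2 + 18z^2) · r dz dr dθ.

Inner (z from 0 to 3): 54r (r^2 + 3).
Middle (r from 0 to 5): 20925/2.
Outer (θ from 0 to 2π): 20925π.

Therefore ∯_{∂V} F · n dS = 20925π.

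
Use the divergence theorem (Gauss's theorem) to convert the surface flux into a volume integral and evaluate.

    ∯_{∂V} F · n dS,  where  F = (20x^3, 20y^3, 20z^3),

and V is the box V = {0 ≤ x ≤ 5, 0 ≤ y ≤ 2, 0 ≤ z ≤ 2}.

By the divergence theorem,

    ∯_{∂V} F · n dS = ∭_V (∇ · F) dV.

Compute the divergence:
    ∇ · F = ∂F_x/∂x + ∂F_y/∂y + ∂F_z/∂z = 60x^2 + 60y^2 + 60z^2.

V is a rectangular box, so dV = dx dy dz with 0 ≤ x ≤ 5, 0 ≤ y ≤ 2, 0 ≤ z ≤ 2.

Integrate (60x^2 + 60y^2 + 60z^2) over V as an iterated integral:

    ∭_V (∇·F) dV = ∫_0^{5} ∫_0^{2} ∫_0^{2} (60x^2 + 60y^2 + 60z^2) dz dy dx.

Inner (z from 0 to 2): 120x^2 + 120y^2 + 160.
Middle (y from 0 to 2): 240x^2 + 640.
Outer (x from 0 to 5): 13200.

Therefore ∯_{∂V} F · n dS = 13200.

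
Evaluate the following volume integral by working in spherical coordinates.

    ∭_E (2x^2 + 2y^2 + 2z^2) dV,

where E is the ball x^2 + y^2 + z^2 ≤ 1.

In spherical coordinates, x = ρ sin(φ) cos(θ), y = ρ sin(φ) sin(θ), z = ρ cos(φ), and dV = ρ^2 sin(φ) dρ dφ dθ.

The integrand becomes 2ρ^2, so

    ∭_E (2x^2 + 2y^2 + 2z^2) dV = ∫_{0}^{2π} ∫_{0}^{π} ∫_{0}^{1} (2ρ^2) · ρ^2 sin(φ) dρ dφ dθ.

Inner (ρ): 2sin(φ)/5.
Middle (φ): 4/5.
Outer (θ): 8π/5.

Therefore the triple integral equals 8π/5.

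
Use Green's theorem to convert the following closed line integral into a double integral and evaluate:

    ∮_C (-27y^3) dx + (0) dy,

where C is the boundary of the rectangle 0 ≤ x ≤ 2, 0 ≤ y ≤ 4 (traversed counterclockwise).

Green's theorem converts the closed line integral into a double integral over the enclosed region D:

    ∮_C P dx + Q dy = ∬_D (∂Q/∂x - ∂P/∂y) dA.

Here P = -27y^3, Q = 0, so

    ∂Q/∂x = 0,    ∂P/∂y = -81y^2,
    ∂Q/∂x - ∂P/∂y = 81y^2.

D is the region 0 ≤ x ≤ 2, 0 ≤ y ≤ 4. Evaluating the double integral:

    ∬_D (81y^2) dA = ∫_0^{2} ∫_0^{4} (81y^2) dy dx.

Inner (y from 0 to 4): 1728.
Outer (x from 0 to 2): 3456.

Therefore ∮_C P dx + Q dy = 3456.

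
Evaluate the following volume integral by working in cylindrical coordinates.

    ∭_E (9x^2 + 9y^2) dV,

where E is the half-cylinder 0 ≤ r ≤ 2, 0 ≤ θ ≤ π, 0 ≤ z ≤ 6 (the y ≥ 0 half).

In cylindrical coordinates, x = r cos(θ), y = r sin(θ), z = z, and dV = r dr dθ dz.

The integrand becomes 9r^2, so

    ∭_E (9x^2 + 9y^2) dV = ∫_{0}^{π} ∫_{0}^{2} ∫_{0}^{6} (9r^2) · r dz dr dθ.

Inner (z): 54r^3.
Middle (r from 0 to 2): 216.
Outer (θ): 216π.

Therefore the triple integral equals 216π.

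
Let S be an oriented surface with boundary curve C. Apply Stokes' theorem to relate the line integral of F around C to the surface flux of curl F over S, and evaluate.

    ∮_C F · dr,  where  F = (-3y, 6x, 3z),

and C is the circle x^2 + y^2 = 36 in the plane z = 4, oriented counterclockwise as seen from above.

Let S be the flat disk x^2 + y^2 ≤ 36 in the plane z = 4, with upward unit normal n̂ = ẑ. By Stokes' theorem,

    ∮_C F · dr = ∬_S (∇ × F) · n̂ dS = ∬_D (curl F)_z dA,

where D is the disk x^2 + y^2 ≤ 36.

Compute the curl of F = (-3y, 6x, 3z):
    (∇ × F)_x = ∂F_z/∂y - ∂F_y/∂z = 0,
    (∇ × F)_y = ∂F_x/∂z - ∂F_z/∂x = 0,
    (∇ × F)_z = ∂F_y/∂x - ∂F_x/∂y = 9.

On z = 4, (curl F)_z = 9.

Convert to polar (x = r cos θ, y = r sin θ, dA = r dr dθ); the integrand becomes 9, so

    ∬_D (curl F)_z dA = ∫_0^{2π} ∫_0^{6} (9) · r dr dθ.

Inner (r from 0 to 6): 162.
Outer (θ from 0 to 2π): 324π.

Therefore ∮_C F · dr = 324π.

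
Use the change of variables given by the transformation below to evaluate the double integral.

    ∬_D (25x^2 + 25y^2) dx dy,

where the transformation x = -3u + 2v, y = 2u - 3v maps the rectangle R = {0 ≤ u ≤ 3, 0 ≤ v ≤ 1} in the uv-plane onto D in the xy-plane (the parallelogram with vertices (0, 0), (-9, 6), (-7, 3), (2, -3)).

Compute the Jacobian determinant of (x, y) with respect to (u, v):

    ∂(x,y)/∂(u,v) = | -3  2 | = (-3)(-3) - (2)(2) = 5.
                   | 2  -3 |

Its absolute value is |J| = 5 (the area scaling factor).

Substituting x = -3u + 2v, y = 2u - 3v into the integrand,

    25x^2 + 25y^2 → 325u^2 - 600u v + 325v^2,

so the integral becomes

    ∬_R (325u^2 - 600u v + 325v^2) · |J| du dv = ∫_0^3 ∫_0^1 (1625u^2 - 3000u v + 1625v^2) dv du.

Inner (v): 1625u^2 - 1500u + 1625/3.
Outer (u): 9500.

Therefore ∬_D (25x^2 + 25y^2) dx dy = 9500.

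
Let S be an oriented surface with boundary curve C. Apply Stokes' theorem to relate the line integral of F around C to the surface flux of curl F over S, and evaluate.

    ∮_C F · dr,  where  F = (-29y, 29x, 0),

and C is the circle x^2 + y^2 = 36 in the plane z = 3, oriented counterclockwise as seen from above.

Let S be the flat disk x^2 + y^2 ≤ 36 in the plane z = 3, with upward unit normal n̂ = ẑ. By Stokes' theorem,

    ∮_C F · dr = ∬_S (∇ × F) · n̂ dS = ∬_D (curl F)_z dA,

where D is the disk x^2 + y^2 ≤ 36.

Compute the curl of F = (-29y, 29x, 0):
    (∇ × F)_x = ∂F_z/∂y - ∂F_y/∂z = 0,
    (∇ × F)_y = ∂F_x/∂z - ∂F_z/∂x = 0,
    (∇ × F)_z = ∂F_y/∂x - ∂F_x/∂y = 58.

On z = 3, (curl F)_z = 58.

Convert to polar (x = r cos θ, y = r sin θ, dA = r dr dθ); the integrand becomes 58, so

    ∬_D (curl F)_z dA = ∫_0^{2π} ∫_0^{6} (58) · r dr dθ.

Inner (r from 0 to 6): 1044.
Outer (θ from 0 to 2π): 2088π.

Therefore ∮_C F · dr = 2088π.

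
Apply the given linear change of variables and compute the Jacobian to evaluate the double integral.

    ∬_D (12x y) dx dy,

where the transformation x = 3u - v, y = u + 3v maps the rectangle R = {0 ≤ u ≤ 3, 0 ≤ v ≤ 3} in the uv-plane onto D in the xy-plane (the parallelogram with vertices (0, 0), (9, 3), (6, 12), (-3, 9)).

Compute the Jacobian determinant of (x, y) with respect to (u, v):

    ∂(x,y)/∂(u,v) = | 3  -1 | = (3)(3) - (-1)(1) = 10.
                   | 1  3 |

Its absolute value is |J| = 10 (the area scaling factor).

Substituting x = 3u - v, y = u + 3v into the integrand,

    12x y → 36u^2 + 96u v - 36v^2,

so the integral becomes

    ∬_R (36u^2 + 96u v - 36v^2) · |J| du dv = ∫_0^3 ∫_0^3 (360u^2 + 960u v - 360v^2) dv du.

Inner (v): 1080u^2 + 4320u - 3240.
Outer (u): 19440.

Therefore ∬_D (12x y) dx dy = 19440.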